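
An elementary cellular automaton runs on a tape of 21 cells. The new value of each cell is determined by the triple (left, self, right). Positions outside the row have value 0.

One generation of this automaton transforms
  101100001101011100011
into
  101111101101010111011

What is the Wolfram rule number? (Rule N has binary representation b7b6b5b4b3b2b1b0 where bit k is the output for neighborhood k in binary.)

position 14: 111 → 0  (bit 7 = 0)
position 3: 110 → 1  (bit 6 = 1)
position 1: 101 → 0  (bit 5 = 0)
position 4: 100 → 1  (bit 4 = 1)
position 2: 011 → 1  (bit 3 = 1)
position 0: 010 → 1  (bit 2 = 1)
position 7: 001 → 0  (bit 1 = 0)
position 5: 000 → 1  (bit 0 = 1)
bits b7..b0 = 01011101 = 93

93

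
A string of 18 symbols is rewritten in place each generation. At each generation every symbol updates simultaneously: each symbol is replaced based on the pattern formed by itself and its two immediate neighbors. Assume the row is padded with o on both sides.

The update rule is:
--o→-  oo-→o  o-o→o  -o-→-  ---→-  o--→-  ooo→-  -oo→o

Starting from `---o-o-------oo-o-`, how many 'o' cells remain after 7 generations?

2

----o--------ooo-o
-------------o-ooo
--------------oo--
--------------oo--  (fixed point — unchanged through generation 7)
count of o: 2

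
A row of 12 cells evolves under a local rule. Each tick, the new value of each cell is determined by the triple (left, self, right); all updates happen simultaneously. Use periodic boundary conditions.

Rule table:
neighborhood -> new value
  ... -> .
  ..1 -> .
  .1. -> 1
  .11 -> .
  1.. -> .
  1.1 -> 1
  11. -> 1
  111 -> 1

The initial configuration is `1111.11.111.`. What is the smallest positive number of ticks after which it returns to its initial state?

tick 1: .1111.11.111
tick 2: 1.1111.11.11
tick 3: 11.1111.11.1
tick 4: 111.1111.11.
tick 5: .111.1111.11
tick 6: 1.111.1111.1
tick 7: 11.111.1111.
tick 8: .11.111.1111
tick 9: 1.11.111.111
tick 10: 11.11.111.11
tick 11: 111.11.111.1
tick 12: 1111.11.111.

12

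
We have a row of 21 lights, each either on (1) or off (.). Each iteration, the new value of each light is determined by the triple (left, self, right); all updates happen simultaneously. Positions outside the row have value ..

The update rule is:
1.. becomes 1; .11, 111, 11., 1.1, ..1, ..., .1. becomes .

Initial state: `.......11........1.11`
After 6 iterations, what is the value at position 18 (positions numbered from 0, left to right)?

iteration 1: .........1...........
iteration 2: ..........1..........
iteration 3: ...........1.........
iteration 4: ............1........
iteration 5: .............1.......
iteration 6: ..............1......
position 18 holds .

.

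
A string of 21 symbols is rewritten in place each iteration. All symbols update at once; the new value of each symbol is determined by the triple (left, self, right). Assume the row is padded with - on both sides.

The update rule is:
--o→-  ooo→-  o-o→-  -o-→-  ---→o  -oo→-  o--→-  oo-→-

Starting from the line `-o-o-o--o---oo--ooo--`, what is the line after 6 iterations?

ooooooooo---ooooooo--

----------o---------o
ooooooooo---ooooooo--
----------o---------o  (repeats iteration 1; period 2)
iteration 6: ooooooooo---ooooooo--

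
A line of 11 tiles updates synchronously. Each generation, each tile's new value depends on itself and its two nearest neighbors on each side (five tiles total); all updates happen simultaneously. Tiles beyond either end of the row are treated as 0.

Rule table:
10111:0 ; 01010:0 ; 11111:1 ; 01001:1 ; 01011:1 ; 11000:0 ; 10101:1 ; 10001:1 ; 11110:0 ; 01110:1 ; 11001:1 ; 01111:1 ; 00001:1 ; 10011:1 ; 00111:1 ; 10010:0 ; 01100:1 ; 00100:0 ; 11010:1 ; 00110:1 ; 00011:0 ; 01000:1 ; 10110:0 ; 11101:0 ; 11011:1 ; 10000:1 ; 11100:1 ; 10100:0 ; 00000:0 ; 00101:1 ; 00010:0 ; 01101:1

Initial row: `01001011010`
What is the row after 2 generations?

00101101101
10110110110

10110110110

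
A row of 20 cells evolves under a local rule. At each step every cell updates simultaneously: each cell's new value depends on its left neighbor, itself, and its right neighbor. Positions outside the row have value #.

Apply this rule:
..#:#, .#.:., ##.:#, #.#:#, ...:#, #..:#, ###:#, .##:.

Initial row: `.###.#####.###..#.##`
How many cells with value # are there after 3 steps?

step 1: #.###.#####.####.#.#
step 2: ##.###.#####.####.#.
step 3: ###.###.#####.####.#
count of #: 16

16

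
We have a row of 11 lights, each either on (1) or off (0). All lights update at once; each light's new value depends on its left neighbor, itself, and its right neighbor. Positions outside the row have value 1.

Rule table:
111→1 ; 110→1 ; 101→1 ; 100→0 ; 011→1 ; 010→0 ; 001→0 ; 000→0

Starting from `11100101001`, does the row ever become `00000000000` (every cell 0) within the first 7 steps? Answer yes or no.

step 1: 11100010001
step 2: 11100000001
step 3: 11100000001  (fixed point — unchanged through step 7)
step 7 is 11100000001, still not uniform 0

no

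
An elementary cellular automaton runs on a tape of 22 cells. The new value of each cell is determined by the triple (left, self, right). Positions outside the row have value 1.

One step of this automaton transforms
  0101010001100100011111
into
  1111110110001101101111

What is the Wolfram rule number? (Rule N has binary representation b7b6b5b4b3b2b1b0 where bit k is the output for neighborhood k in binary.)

position 18: 111 → 1  (bit 7 = 1)
position 10: 110 → 0  (bit 6 = 0)
position 0: 101 → 1  (bit 5 = 1)
position 6: 100 → 0  (bit 4 = 0)
position 9: 011 → 0  (bit 3 = 0)
position 1: 010 → 1  (bit 2 = 1)
position 8: 001 → 1  (bit 1 = 1)
position 7: 000 → 1  (bit 0 = 1)
bits b7..b0 = 10100111 = 167

167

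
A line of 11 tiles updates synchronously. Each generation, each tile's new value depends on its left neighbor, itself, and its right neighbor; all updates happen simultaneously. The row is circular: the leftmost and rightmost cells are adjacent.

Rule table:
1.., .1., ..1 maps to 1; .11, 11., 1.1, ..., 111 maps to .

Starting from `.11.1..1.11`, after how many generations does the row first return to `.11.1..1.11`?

5

....1111...
...1....1..
..111..111.
.1...11...1
.11.1..1.11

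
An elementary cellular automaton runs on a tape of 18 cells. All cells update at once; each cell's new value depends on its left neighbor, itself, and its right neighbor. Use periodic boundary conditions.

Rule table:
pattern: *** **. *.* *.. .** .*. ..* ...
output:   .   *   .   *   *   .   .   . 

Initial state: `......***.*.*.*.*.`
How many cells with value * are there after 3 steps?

2

step 1: ......*.*........*
step 2: *........*........
step 3: .*........*.......
count of *: 2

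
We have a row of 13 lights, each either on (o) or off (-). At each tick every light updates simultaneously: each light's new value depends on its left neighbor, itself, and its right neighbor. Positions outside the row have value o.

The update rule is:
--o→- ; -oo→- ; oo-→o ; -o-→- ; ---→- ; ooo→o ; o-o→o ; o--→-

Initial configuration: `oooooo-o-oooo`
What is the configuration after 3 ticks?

tick 1: ooooooo-o-ooo
tick 2: oooooooo-o-oo
tick 3: ooooooooo-o-o

ooooooooo-o-o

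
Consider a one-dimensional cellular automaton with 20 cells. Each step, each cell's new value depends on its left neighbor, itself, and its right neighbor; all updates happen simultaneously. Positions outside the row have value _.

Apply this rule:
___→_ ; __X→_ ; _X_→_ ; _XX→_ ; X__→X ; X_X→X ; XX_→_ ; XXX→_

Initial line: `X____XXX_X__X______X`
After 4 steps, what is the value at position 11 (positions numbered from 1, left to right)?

_

_X______X_X__X______
__X______X_X__X_____
___X______X_X__X____
____X______X_X__X___
position 11 holds _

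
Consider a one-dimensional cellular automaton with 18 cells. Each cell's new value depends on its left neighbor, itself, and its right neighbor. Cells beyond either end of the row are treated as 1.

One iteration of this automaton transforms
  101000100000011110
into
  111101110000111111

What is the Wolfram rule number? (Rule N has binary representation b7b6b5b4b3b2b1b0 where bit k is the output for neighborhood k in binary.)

254

position 14: 111 → 1  (bit 7 = 1)
position 0: 110 → 1  (bit 6 = 1)
position 1: 101 → 1  (bit 5 = 1)
position 3: 100 → 1  (bit 4 = 1)
position 13: 011 → 1  (bit 3 = 1)
position 2: 010 → 1  (bit 2 = 1)
position 5: 001 → 1  (bit 1 = 1)
position 4: 000 → 0  (bit 0 = 0)
bits b7..b0 = 11111110 = 254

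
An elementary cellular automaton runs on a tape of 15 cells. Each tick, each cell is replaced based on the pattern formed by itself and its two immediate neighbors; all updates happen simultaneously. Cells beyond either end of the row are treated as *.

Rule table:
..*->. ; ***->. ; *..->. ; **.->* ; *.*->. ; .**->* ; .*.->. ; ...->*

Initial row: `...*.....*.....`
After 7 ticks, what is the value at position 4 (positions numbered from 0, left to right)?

tick 1: .*...***...***.
tick 2: ...*.*.*.*.*.*.
tick 3: .*.............
tick 4: ...***********.
tick 5: .*.*.........*.
tick 6: .....*******...
tick 7: .***.*.....*.*.
position 4 holds .

.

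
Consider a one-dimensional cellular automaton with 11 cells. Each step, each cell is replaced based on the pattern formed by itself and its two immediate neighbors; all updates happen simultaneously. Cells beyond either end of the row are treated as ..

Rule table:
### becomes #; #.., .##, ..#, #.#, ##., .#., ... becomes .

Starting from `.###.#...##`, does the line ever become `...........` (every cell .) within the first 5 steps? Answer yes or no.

yes

..#........
...........
all cells are . at step 2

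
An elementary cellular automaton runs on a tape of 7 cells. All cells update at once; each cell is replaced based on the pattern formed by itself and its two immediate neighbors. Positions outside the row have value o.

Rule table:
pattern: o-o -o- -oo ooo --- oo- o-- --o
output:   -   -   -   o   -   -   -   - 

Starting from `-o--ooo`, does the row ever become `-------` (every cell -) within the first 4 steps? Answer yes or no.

-----oo
------o
-------
all cells are - at step 3

yes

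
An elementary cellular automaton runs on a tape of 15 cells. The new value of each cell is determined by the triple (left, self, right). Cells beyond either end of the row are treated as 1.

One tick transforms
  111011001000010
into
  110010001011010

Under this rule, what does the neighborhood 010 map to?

At position 8 the neighborhood is 010; the next row has 1 there.

1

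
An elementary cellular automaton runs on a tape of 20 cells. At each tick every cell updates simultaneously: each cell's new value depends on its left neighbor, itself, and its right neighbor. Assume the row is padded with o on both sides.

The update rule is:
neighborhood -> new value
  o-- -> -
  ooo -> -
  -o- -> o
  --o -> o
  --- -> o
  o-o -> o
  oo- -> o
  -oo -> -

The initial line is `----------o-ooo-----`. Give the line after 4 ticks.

tick 1: -ooooooooooo--o-oooo
tick 2: o----------o-ooo----
tick 3: o-ooooooooooo--o-ooo
tick 4: oo----------o-ooo---

oo----------o-ooo---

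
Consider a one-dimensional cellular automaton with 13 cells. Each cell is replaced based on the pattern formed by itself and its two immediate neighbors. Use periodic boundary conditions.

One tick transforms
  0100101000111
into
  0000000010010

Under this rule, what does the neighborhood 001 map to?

At position 3 the neighborhood is 001; the next row has 0 there.

0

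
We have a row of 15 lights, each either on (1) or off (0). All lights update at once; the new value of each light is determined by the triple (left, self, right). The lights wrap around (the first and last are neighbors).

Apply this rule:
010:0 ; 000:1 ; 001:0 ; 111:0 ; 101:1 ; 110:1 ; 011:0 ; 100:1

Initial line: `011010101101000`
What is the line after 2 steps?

100110101011001

001101010110111
100110101011001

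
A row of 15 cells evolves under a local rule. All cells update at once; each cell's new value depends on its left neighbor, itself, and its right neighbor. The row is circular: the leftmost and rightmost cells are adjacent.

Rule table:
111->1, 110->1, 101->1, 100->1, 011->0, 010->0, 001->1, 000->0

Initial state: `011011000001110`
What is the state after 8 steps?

101101100010111
110110110101011
111011011010101
111101101101010
011110110110101
101111011011010
010111101101101
101011110110110

101011110110110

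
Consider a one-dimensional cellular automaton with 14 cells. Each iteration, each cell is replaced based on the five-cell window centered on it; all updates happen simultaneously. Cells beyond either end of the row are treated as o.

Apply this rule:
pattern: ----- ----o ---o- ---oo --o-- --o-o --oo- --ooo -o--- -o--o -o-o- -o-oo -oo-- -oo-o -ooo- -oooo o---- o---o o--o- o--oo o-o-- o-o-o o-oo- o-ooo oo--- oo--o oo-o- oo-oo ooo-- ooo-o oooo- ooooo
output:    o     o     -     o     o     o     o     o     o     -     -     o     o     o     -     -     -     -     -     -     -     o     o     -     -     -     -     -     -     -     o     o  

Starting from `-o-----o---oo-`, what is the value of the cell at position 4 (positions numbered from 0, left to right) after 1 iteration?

o

iteration 1: --o-oo-oo-ooo-
position 4 holds o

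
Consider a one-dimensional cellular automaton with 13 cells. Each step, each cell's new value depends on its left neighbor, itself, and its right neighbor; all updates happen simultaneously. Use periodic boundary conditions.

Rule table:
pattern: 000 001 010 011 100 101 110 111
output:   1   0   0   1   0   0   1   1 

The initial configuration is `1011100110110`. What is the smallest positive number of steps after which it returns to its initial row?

0011100110110
1011100110110

2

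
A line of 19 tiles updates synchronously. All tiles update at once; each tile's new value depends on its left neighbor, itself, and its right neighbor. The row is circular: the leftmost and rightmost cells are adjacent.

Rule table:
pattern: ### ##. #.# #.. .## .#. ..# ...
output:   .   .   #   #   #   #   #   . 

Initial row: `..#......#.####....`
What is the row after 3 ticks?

#.######.#.####..##

.###....####...#...
##..#..##...#.###..
#.######.#.####..##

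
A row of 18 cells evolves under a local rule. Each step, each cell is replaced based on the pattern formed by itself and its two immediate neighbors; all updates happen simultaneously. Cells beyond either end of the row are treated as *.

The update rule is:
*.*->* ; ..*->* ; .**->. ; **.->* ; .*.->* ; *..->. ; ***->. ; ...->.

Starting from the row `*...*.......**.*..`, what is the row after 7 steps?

.*****..***..*..**

*..**......*.***.*
*.*.*.....***..**.
*****....*..*.*.**
....*...**.*****..
...**..*.**....*.*
..*.*.***.*...***.
.*****..***..*..**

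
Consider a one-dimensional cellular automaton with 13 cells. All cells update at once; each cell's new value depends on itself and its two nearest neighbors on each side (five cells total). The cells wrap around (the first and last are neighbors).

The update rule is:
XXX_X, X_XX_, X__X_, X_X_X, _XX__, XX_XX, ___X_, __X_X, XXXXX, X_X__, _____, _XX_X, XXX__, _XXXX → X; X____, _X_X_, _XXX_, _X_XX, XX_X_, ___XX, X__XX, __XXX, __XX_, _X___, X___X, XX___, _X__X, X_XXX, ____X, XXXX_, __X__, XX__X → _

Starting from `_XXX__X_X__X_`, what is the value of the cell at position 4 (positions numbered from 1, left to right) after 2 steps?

___X_XX_X_X__
X_XX_XX_X_X__
position 4 holds X

X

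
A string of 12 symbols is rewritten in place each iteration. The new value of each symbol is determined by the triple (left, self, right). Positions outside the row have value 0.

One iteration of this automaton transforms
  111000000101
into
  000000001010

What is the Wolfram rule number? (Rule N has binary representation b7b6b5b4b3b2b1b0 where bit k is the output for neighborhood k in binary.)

position 1: 111 → 0  (bit 7 = 0)
position 2: 110 → 0  (bit 6 = 0)
position 10: 101 → 1  (bit 5 = 1)
position 3: 100 → 0  (bit 4 = 0)
position 0: 011 → 0  (bit 3 = 0)
position 9: 010 → 0  (bit 2 = 0)
position 8: 001 → 1  (bit 1 = 1)
position 4: 000 → 0  (bit 0 = 0)
bits b7..b0 = 00100010 = 34

34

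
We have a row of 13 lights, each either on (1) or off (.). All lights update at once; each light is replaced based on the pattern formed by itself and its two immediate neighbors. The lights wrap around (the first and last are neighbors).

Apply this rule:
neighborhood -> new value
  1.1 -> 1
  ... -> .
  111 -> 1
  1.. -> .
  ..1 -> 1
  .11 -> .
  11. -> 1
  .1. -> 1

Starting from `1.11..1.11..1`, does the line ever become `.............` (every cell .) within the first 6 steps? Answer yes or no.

no

step 1: 11.1.111.1.1.
step 2: .1111.1111111
step 3: 1.1111.111111
step 4: 11.1111.11111
step 5: 111.1111.1111
step 6: 1111.1111.111
step 6 is 1111.1111.111, still not uniform .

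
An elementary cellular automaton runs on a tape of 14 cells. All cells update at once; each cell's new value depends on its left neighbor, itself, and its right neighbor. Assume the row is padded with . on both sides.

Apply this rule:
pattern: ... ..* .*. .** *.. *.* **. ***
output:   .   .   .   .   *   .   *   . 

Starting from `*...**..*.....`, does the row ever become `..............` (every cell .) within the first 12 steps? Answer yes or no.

no

.*...**..*....
..*...**..*...
...*...**..*..
....*...**..*.
.....*...**..*
......*...**..
.......*...**.
........*...**
.........*...*
..........*...
...........*..
............*.
step 12 is ............*., still not uniform .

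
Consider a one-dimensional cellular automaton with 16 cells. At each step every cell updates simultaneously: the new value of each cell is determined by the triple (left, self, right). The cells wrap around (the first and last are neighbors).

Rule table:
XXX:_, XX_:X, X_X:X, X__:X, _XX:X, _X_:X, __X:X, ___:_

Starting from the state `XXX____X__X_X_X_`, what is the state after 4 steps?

XX___XXXX_____XX

X_XX__XXXXXXXXXX
XXXXXXX_________
X_____XX_______X
XX___XXXX_____XX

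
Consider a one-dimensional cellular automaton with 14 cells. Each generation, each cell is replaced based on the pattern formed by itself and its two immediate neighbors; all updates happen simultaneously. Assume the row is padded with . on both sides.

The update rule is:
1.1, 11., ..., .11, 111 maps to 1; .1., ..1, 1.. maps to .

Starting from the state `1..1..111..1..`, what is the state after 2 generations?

......111....1
11111.111.11..

11111.111.11..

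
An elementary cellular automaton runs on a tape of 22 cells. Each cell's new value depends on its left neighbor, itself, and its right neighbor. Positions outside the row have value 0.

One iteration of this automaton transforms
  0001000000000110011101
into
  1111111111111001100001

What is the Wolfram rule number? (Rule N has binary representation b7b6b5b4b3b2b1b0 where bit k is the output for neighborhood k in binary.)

position 18: 111 → 0  (bit 7 = 0)
position 14: 110 → 0  (bit 6 = 0)
position 20: 101 → 0  (bit 5 = 0)
position 4: 100 → 1  (bit 4 = 1)
position 13: 011 → 0  (bit 3 = 0)
position 3: 010 → 1  (bit 2 = 1)
position 2: 001 → 1  (bit 1 = 1)
position 0: 000 → 1  (bit 0 = 1)
bits b7..b0 = 00010111 = 23

23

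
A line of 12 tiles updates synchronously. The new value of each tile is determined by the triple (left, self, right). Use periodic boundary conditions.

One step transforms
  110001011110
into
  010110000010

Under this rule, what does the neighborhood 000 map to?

1

At position 3 the neighborhood is 000; the next row has 1 there.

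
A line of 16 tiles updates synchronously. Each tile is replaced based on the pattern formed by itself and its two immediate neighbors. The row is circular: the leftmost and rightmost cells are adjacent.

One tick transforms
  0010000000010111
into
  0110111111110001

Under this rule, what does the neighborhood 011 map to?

0

At position 13 the neighborhood is 011; the next row has 0 there.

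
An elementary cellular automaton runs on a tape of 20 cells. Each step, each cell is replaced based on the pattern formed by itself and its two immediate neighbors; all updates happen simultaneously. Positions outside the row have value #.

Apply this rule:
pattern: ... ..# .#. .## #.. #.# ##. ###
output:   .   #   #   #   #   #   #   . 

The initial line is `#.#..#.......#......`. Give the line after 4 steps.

#######.....###....#
......##...##.##..##
#....####.#########.
##..##..###.......##

##..##..###.......##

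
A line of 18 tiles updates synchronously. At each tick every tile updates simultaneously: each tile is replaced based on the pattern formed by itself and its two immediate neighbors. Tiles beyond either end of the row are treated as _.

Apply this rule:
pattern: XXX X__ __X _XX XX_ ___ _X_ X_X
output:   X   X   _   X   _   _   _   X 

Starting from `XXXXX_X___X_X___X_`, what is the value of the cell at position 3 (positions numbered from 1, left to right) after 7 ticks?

XXXX_X_X___X_X___X
XXX_X_X_X___X_X___
XX_X_X_X_X___X_X__
X_X_X_X_X_X___X_X_
_X_X_X_X_X_X___X_X
__X_X_X_X_X_X___X_
___X_X_X_X_X_X___X
position 3 holds _

_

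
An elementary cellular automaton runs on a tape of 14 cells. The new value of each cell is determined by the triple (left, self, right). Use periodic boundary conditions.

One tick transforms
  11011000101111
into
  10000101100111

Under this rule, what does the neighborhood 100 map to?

1

At position 5 the neighborhood is 100; the next row has 1 there.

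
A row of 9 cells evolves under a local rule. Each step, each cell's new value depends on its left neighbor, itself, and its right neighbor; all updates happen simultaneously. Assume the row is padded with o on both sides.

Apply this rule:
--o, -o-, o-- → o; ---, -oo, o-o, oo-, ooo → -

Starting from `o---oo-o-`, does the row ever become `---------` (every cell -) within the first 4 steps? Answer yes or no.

no

-o-o---o-
-o-oo-oo-
-o-------
-oo-----o
step 4 is -oo-----o, still not uniform -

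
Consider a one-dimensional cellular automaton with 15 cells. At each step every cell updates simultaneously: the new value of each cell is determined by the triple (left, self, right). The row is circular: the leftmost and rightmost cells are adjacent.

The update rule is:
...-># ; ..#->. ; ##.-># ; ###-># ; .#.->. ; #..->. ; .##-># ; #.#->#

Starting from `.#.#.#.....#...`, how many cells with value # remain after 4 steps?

11

..#.#..###...##
...#...###.#.##
.#...#.####.###
#..#..#########
count of #: 11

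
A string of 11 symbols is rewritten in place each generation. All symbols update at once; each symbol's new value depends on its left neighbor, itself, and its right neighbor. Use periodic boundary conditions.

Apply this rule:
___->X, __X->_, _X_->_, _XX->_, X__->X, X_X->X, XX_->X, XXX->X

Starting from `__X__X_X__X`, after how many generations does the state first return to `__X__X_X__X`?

X__X__X_X__
_X__X__X_X_
__X__X__X_X
X__X__X__X_
_X__X__X__X
X_X__X__X__
_X_X__X__X_
__X_X__X__X
X__X_X__X__
_X__X_X__X_
__X__X_X__X

11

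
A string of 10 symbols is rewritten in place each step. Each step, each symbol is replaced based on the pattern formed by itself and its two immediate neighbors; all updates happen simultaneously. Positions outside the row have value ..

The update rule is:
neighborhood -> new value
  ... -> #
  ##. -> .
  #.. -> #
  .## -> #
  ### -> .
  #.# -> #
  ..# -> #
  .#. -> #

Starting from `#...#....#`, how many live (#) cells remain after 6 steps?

step 1: ##########
step 2: #.........
step 3: ##########  (repeats step 1; period 2)
step 6: #.........
count of #: 1

1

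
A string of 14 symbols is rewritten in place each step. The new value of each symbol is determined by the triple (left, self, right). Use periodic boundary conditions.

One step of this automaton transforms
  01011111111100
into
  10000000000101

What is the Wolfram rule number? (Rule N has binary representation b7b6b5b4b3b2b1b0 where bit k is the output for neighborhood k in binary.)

position 4: 111 → 0  (bit 7 = 0)
position 11: 110 → 1  (bit 6 = 1)
position 2: 101 → 0  (bit 5 = 0)
position 12: 100 → 0  (bit 4 = 0)
position 3: 011 → 0  (bit 3 = 0)
position 1: 010 → 0  (bit 2 = 0)
position 0: 001 → 1  (bit 1 = 1)
position 13: 000 → 1  (bit 0 = 1)
bits b7..b0 = 01000011 = 67

67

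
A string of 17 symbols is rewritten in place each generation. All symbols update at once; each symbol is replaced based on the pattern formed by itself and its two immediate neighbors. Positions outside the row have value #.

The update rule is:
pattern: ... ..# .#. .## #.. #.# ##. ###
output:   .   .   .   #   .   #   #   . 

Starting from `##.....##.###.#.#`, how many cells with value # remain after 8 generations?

2

generation 1: .#.....####.##.##
generation 2: #......#..######.
generation 3: #.........#....##
generation 4: #..............#.
generation 5: #...............#
generation 6: #...............#  (fixed point — unchanged through generation 8)
count of #: 2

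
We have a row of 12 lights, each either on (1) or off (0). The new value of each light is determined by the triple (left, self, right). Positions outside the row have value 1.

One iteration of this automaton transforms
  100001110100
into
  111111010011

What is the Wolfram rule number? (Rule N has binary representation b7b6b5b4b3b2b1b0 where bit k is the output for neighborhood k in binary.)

91

position 6: 111 → 0  (bit 7 = 0)
position 0: 110 → 1  (bit 6 = 1)
position 8: 101 → 0  (bit 5 = 0)
position 1: 100 → 1  (bit 4 = 1)
position 5: 011 → 1  (bit 3 = 1)
position 9: 010 → 0  (bit 2 = 0)
position 4: 001 → 1  (bit 1 = 1)
position 2: 000 → 1  (bit 0 = 1)
bits b7..b0 = 01011011 = 91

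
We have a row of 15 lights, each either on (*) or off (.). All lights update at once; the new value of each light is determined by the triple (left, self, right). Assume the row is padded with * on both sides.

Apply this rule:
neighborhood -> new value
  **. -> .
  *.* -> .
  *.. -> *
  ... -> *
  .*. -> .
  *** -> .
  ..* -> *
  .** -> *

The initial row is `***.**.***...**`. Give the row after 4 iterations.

*****.**.***...

iteration 1: ....*..*..****.
iteration 2: ****.**.***....
iteration 3: .....*..*..****
iteration 4: *****.**.***...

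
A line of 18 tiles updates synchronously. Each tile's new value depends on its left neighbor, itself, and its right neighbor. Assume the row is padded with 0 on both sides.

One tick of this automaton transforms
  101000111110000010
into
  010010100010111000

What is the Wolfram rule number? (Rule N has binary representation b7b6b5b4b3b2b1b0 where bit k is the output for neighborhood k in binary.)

position 7: 111 → 0  (bit 7 = 0)
position 10: 110 → 1  (bit 6 = 1)
position 1: 101 → 1  (bit 5 = 1)
position 3: 100 → 0  (bit 4 = 0)
position 6: 011 → 1  (bit 3 = 1)
position 0: 010 → 0  (bit 2 = 0)
position 5: 001 → 0  (bit 1 = 0)
position 4: 000 → 1  (bit 0 = 1)
bits b7..b0 = 01101001 = 105

105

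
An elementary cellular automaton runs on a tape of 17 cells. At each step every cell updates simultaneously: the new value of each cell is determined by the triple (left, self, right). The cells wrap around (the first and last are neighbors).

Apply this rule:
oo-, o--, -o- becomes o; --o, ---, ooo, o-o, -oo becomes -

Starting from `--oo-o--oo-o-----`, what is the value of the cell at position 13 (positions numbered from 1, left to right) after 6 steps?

o

---o-oo--o-oo----
---o--oo-o--oo---
---oo--o-oo--oo--
----oo-o--oo--oo-
-----o-oo--oo--oo
o----o--oo--oo--o
position 13 holds o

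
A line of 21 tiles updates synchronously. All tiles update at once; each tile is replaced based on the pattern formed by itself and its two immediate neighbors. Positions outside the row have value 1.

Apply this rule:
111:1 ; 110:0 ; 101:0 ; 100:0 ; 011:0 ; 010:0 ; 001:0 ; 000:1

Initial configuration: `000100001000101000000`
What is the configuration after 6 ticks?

010001100010000011110
000100001000111001100
010001100010010000000
000100001000000111110
010001100011110011100
000100001001100001000

000100001001100001000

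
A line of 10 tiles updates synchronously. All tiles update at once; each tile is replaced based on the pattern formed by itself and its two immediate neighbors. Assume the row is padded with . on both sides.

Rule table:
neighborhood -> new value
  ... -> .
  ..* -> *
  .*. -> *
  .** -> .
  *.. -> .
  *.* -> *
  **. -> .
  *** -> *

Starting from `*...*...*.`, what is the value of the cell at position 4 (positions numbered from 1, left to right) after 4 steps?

*..**..**.
*.*...*...
***..**...
.*..*.....
position 4 holds .

.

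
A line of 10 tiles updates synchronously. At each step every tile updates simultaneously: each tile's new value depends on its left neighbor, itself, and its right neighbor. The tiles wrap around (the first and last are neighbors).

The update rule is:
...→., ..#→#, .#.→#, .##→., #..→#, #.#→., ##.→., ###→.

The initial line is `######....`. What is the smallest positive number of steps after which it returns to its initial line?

4

......#..#
#....#####
.#..#.....
######....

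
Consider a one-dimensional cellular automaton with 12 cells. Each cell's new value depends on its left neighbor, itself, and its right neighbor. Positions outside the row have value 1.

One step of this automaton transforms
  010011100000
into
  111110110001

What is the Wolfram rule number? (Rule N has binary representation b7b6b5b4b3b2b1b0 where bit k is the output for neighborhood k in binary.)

126

position 5: 111 → 0  (bit 7 = 0)
position 6: 110 → 1  (bit 6 = 1)
position 0: 101 → 1  (bit 5 = 1)
position 2: 100 → 1  (bit 4 = 1)
position 4: 011 → 1  (bit 3 = 1)
position 1: 010 → 1  (bit 2 = 1)
position 3: 001 → 1  (bit 1 = 1)
position 8: 000 → 0  (bit 0 = 0)
bits b7..b0 = 01111110 = 126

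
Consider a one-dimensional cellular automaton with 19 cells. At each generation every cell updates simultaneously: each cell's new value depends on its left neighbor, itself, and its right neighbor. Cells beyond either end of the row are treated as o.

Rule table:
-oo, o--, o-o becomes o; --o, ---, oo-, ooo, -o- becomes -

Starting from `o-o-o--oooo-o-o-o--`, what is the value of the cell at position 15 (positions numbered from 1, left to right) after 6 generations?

-

-o-o-o-o---o-o-o-o-
o-o-o-o-o---o-o-o-o
-o-o-o-o-o---o-o-oo
o-o-o-o-o-o---o-oo-
-o-o-o-o-o-o---oo-o
o-o-o-o-o-o-o--o-oo
position 15 holds -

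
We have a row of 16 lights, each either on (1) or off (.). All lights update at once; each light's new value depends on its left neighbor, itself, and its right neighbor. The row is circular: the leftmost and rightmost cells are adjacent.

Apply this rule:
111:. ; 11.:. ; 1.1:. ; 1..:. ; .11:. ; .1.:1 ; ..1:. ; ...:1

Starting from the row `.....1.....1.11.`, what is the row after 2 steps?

1111.1.111.1....
.....1.....1.11.

.....1.....1.11.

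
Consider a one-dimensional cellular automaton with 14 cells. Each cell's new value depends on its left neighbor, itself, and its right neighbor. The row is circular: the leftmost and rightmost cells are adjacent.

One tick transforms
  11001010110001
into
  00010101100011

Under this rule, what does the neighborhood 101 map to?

1

At position 5 the neighborhood is 101; the next row has 1 there.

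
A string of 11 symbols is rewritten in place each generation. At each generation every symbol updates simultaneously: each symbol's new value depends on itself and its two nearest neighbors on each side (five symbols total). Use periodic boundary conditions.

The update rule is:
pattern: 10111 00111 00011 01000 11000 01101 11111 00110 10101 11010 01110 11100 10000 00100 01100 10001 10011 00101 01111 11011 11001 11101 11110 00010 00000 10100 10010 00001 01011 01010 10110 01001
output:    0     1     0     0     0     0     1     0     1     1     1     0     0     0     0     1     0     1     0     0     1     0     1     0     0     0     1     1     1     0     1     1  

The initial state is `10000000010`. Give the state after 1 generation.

00000001010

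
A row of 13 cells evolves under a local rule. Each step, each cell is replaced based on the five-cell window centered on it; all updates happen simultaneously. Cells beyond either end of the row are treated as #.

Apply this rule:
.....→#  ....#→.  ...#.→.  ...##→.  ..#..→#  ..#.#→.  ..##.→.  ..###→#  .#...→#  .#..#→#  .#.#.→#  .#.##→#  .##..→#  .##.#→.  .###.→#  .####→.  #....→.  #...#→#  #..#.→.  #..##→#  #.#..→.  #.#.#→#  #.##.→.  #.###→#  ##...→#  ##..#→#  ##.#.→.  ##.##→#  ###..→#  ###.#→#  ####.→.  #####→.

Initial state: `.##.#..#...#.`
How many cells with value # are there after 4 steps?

step 1: #....#.###..#
step 2: ##....#######
step 3: .##...#......
step 4: #.###.##.##..
count of #: 8

8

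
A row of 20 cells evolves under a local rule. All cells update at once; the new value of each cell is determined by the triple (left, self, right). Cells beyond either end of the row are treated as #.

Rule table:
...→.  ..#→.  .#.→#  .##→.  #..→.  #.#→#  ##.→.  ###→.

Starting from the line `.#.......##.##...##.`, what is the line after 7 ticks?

##.........#.......#
...........#........
...........#........  (fixed point — unchanged through tick 7)

...........#........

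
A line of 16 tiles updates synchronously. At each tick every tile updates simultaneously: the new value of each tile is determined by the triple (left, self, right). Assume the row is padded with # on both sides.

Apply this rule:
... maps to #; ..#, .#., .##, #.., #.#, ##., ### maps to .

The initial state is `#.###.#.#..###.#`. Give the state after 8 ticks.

tick 1: ................
tick 2: .##############.
tick 3: ................  (repeats tick 1; period 2)
tick 8: .##############.

.##############.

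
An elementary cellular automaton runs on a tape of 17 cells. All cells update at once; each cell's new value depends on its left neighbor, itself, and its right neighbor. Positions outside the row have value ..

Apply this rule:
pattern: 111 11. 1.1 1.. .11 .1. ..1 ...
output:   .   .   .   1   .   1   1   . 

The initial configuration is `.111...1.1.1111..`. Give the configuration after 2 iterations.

11.11....11...111

iteration 1: 1...1.11.1.....1.
iteration 2: 11.11....11...111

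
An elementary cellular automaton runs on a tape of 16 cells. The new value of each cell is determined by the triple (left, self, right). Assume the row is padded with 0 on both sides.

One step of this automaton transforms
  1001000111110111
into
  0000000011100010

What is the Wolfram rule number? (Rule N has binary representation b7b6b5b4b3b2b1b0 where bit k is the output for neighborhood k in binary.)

position 8: 111 → 1  (bit 7 = 1)
position 11: 110 → 0  (bit 6 = 0)
position 12: 101 → 0  (bit 5 = 0)
position 1: 100 → 0  (bit 4 = 0)
position 7: 011 → 0  (bit 3 = 0)
position 0: 010 → 0  (bit 2 = 0)
position 2: 001 → 0  (bit 1 = 0)
position 5: 000 → 0  (bit 0 = 0)
bits b7..b0 = 10000000 = 128

128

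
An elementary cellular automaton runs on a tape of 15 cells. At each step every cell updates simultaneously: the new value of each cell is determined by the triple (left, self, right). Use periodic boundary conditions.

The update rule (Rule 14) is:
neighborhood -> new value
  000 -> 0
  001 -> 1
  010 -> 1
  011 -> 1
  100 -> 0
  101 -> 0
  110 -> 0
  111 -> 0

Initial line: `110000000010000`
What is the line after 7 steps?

100000000110001
000000001100011
000000011000110
000000110001100
000001100011000
000011000110000
000110001100000

000110001100000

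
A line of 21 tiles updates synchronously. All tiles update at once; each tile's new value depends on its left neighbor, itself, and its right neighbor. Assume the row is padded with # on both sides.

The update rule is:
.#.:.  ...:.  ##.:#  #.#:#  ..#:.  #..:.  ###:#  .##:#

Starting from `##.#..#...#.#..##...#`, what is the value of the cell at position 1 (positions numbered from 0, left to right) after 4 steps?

###........#...##...#
###............##...#
###............##...#  (fixed point — unchanged through step 4)
position 1 holds #

#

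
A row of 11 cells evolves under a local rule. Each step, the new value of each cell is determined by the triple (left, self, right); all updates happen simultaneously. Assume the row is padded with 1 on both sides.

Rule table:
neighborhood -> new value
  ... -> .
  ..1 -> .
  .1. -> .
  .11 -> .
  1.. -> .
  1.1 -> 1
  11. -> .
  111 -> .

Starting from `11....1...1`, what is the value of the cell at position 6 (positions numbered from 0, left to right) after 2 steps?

.

step 1: ...........
step 2: ...........
position 6 holds .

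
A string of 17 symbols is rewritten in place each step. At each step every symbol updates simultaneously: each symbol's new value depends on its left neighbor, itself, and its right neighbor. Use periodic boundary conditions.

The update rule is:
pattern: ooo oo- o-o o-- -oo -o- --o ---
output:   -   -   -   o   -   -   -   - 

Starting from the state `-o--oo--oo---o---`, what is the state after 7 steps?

---o----o---o---o

--o---o---o---o--
---o---o---o---o-
----o---o---o---o
o----o---o---o---
-o----o---o---o--
--o----o---o---o-
---o----o---o---o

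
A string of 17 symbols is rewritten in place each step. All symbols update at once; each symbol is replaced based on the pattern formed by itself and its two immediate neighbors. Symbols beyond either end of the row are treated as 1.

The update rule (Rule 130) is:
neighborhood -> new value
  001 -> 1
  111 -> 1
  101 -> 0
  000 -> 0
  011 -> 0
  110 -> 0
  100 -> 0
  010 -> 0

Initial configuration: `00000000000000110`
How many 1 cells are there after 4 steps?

2

00000000000001000
00000000000010001
00000000000100010
00000000001000100
count of 1: 2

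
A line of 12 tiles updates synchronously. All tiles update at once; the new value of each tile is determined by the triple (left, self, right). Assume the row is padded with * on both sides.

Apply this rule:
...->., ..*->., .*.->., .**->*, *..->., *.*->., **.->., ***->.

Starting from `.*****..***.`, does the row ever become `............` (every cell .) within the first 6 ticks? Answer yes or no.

tick 1: .*......*...
tick 2: ............
all cells are . at tick 2

yes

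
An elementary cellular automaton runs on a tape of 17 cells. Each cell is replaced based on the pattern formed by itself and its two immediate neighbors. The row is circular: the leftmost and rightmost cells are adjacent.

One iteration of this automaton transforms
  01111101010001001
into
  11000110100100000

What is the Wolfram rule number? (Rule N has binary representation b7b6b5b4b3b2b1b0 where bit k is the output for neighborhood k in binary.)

position 2: 111 → 0  (bit 7 = 0)
position 5: 110 → 1  (bit 6 = 1)
position 0: 101 → 1  (bit 5 = 1)
position 10: 100 → 0  (bit 4 = 0)
position 1: 011 → 1  (bit 3 = 1)
position 7: 010 → 0  (bit 2 = 0)
position 12: 001 → 0  (bit 1 = 0)
position 11: 000 → 1  (bit 0 = 1)
bits b7..b0 = 01101001 = 105

105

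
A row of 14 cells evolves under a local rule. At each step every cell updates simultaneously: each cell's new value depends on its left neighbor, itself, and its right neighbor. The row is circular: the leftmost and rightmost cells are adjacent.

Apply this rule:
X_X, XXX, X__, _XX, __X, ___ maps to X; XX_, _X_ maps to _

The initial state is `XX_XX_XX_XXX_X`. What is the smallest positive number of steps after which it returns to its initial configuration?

X_XX_XX_XXX_XX
_XX_XX_XXX_XXX
XX_XX_XXX_XXX_
X_XX_XXX_XXX_X
_XX_XXX_XXX_XX
XX_XXX_XXX_XX_
X_XXX_XXX_XX_X
_XXX_XXX_XX_XX
XXX_XXX_XX_XX_
XX_XXX_XX_XX_X
X_XXX_XX_XX_XX
_XXX_XX_XX_XXX
XXX_XX_XX_XXX_
XX_XX_XX_XXX_X

14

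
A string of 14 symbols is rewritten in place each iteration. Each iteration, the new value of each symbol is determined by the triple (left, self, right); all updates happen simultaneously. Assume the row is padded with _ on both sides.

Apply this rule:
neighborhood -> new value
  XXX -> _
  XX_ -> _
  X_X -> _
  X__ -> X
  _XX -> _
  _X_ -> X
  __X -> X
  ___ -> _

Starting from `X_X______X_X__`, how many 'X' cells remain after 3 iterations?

iteration 1: X_XX____XX_XX_
iteration 2: X___X__X_____X
iteration 3: XX_XXXXXX___XX
count of X: 10

10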